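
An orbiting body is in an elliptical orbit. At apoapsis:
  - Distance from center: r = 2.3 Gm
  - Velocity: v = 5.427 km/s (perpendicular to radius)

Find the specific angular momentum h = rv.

Convert to SI: r = 2.3 Gm = 2.3e+09 m; v = 5.427 km/s = 5427 m/s.
With v perpendicular to r, h = r · v.
h = 2.3e+09 · 5427 m²/s ≈ 1.248e+13 m²/s.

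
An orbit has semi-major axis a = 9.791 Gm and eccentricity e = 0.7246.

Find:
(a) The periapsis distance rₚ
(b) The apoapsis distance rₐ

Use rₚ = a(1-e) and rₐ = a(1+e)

Convert to SI: a = 9.791 Gm = 9.791e+09 m.
(a) rₚ = a(1 − e) = 9.791e+09 · (1 − 0.7246) = 9.791e+09 · 0.2754 ≈ 2.696e+09 m = 2.696 Gm.
(b) rₐ = a(1 + e) = 9.791e+09 · (1 + 0.7246) = 9.791e+09 · 1.7246 ≈ 1.689e+10 m = 16.89 Gm.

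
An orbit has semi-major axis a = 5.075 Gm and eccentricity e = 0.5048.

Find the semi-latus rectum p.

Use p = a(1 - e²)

Convert to SI: a = 5.075 Gm = 5.075e+09 m.
p = a (1 − e²).
p = 5.075e+09 · (1 − (0.5048)²) = 5.075e+09 · 0.745177 ≈ 3.782e+09 m = 3.782 Gm.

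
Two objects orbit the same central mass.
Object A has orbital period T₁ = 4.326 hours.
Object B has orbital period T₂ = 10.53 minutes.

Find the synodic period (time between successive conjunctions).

Convert to SI: T₁ = 4.326 hours = 15573.6 s; T₂ = 10.53 minutes = 631.8 s.
T_syn = |T₁ · T₂ / (T₁ − T₂)|.
T_syn = |15573.6 · 631.8 / (15573.6 − 631.8)| s ≈ 658.5 s = 10.98 minutes.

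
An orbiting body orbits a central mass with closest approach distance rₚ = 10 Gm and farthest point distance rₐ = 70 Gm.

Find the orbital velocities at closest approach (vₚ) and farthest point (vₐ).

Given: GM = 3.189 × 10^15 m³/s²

Convert to SI: rₚ = 10 Gm = 1e+10 m; rₐ = 70 Gm = 7e+10 m.
Use the vis-viva equation v² = GM(2/r − 1/a) with a = (rₚ + rₐ)/2 = (1e+10 + 7e+10)/2 = 4e+10 m.
vₚ = √(GM · (2/rₚ − 1/a)) = √(3.189e+15 · (2/1e+10 − 1/4e+10)) m/s ≈ 747 m/s = 747 m/s.
vₐ = √(GM · (2/rₐ − 1/a)) = √(3.189e+15 · (2/7e+10 − 1/4e+10)) m/s ≈ 106.7 m/s = 106.7 m/s.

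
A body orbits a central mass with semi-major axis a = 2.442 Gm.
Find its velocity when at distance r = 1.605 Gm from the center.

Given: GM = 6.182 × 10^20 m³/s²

Convert to SI: a = 2.442 Gm = 2.442e+09 m; r = 1.605 Gm = 1.605e+09 m.
Vis-viva: v = √(GM · (2/r − 1/a)).
2/r − 1/a = 2/1.605e+09 − 1/2.442e+09 = 8.36606e-10 m⁻¹.
v = √(6.182e+20 · 8.36606e-10) m/s ≈ 7.192e+05 m/s = 719.2 km/s.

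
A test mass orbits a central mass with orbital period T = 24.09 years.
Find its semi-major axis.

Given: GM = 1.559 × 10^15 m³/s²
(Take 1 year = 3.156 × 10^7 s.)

Convert to SI: T = 24.09 years = 7.6028e+08 s.
Invert Kepler's third law: a = (GM · T² / (4π²))^(1/3).
Substituting T = 7.6028e+08 s and GM = 1.559e+15 m³/s²:
a = (1.559e+15 · (7.6028e+08)² / (4π²))^(1/3) m
a ≈ 2.837e+10 m = 28.37 Gm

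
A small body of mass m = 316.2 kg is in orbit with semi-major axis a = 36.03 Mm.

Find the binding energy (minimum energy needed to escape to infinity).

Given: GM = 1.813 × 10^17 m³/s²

Convert to SI: a = 36.03 Mm = 3.603e+07 m.
Total orbital energy is E = −GMm/(2a); binding energy is E_bind = −E = GMm/(2a).
E_bind = 1.813e+17 · 316.2 / (2 · 3.603e+07) J ≈ 7.955e+11 J = 795.5 GJ.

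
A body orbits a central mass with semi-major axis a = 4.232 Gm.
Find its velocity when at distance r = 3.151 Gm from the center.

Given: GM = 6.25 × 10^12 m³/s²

Convert to SI: a = 4.232 Gm = 4.232e+09 m; r = 3.151 Gm = 3.151e+09 m.
Vis-viva: v = √(GM · (2/r − 1/a)).
2/r − 1/a = 2/3.151e+09 − 1/4.232e+09 = 3.98424e-10 m⁻¹.
v = √(6.25e+12 · 3.98424e-10) m/s ≈ 49.9 m/s = 49.9 m/s.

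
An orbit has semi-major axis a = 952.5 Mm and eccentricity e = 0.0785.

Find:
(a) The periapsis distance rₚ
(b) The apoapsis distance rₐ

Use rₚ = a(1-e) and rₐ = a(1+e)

Convert to SI: a = 952.5 Mm = 9.525e+08 m.
(a) rₚ = a(1 − e) = 9.525e+08 · (1 − 0.0785) = 9.525e+08 · 0.9215 ≈ 8.777e+08 m = 877.7 Mm.
(b) rₐ = a(1 + e) = 9.525e+08 · (1 + 0.0785) = 9.525e+08 · 1.0785 ≈ 1.027e+09 m = 1.027 Gm.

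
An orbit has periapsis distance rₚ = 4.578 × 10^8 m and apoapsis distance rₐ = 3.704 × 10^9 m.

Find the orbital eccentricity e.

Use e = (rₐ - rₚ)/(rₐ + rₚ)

e = (rₐ − rₚ) / (rₐ + rₚ).
e = (3.704e+09 − 4.578e+08) / (3.704e+09 + 4.578e+08) = 3.2462e+09 / 4.1618e+09 ≈ 0.78.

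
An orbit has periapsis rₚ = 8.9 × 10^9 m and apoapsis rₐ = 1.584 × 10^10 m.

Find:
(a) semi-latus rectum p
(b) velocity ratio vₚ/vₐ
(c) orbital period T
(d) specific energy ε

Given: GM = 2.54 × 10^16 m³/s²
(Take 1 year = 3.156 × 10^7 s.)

(a) From a = (rₚ + rₐ)/2 = 1.237e+10 m and e = (rₐ − rₚ)/(rₐ + rₚ) = 0.280517, p = a(1 − e²) = 1.237e+10 · (1 − (0.280517)²) ≈ 1.14e+10 m
(b) Conservation of angular momentum (rₚvₚ = rₐvₐ) gives vₚ/vₐ = rₐ/rₚ = 1.584e+10/8.9e+09 ≈ 1.78
(c) With a = (rₚ + rₐ)/2 = 1.237e+10 m, T = 2π √(a³/GM) = 2π √((1.237e+10)³/2.54e+16) s ≈ 5.424e+07 s
(d) With a = (rₚ + rₐ)/2 = 1.237e+10 m, ε = −GM/(2a) = −2.54e+16/(2 · 1.237e+10) J/kg ≈ -1.027e+06 J/kg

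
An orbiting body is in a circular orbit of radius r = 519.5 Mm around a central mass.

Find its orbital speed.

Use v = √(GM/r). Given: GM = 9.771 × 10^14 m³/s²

Convert to SI: r = 519.5 Mm = 5.195e+08 m.
For a circular orbit, gravity supplies the centripetal force, so v = √(GM / r).
v = √(9.771e+14 / 5.195e+08) m/s ≈ 1371 m/s = 1.371 km/s.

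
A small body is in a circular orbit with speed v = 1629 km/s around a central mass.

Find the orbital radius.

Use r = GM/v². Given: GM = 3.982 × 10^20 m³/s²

Convert to SI: v = 1629 km/s = 1.629e+06 m/s.
For a circular orbit, v² = GM / r, so r = GM / v².
r = 3.982e+20 / (1.629e+06)² m ≈ 1.501e+08 m = 150.1 Mm.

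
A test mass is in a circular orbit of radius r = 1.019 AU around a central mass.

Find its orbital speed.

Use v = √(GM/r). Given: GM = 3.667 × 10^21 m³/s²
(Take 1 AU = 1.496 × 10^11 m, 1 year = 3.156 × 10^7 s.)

Convert to SI: r = 1.019 AU = 1.52442e+11 m.
For a circular orbit, gravity supplies the centripetal force, so v = √(GM / r).
v = √(3.667e+21 / 1.52442e+11) m/s ≈ 1.551e+05 m/s = 32.72 AU/year.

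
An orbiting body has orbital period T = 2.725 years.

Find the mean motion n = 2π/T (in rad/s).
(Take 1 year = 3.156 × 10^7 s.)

Convert to SI: T = 2.725 years = 8.6001e+07 s.
n = 2π / T.
n = 2π / 8.6001e+07 s ≈ 7.306e-08 rad/s.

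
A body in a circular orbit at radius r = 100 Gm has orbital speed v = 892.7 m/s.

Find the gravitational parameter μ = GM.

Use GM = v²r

Convert to SI: r = 100 Gm = 1e+11 m.
For a circular orbit v² = GM/r, so GM = v² · r.
GM = (892.7)² · 1e+11 m³/s² ≈ 7.969e+16 m³/s² = 7.969 × 10^16 m³/s².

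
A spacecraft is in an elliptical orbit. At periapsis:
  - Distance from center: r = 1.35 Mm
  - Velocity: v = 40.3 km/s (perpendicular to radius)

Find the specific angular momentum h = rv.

Convert to SI: r = 1.35 Mm = 1.35e+06 m; v = 40.3 km/s = 40300 m/s.
With v perpendicular to r, h = r · v.
h = 1.35e+06 · 40300 m²/s ≈ 5.44e+10 m²/s.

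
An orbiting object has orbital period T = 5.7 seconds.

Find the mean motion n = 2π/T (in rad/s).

n = 2π / T.
n = 2π / 5.7 s ≈ 1.102 rad/s.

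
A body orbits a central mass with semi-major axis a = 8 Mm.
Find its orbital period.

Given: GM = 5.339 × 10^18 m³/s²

Convert to SI: a = 8 Mm = 8e+06 m.
Kepler's third law: T = 2π √(a³ / GM).
Substituting a = 8e+06 m and GM = 5.339e+18 m³/s²:
T = 2π √((8e+06)³ / 5.339e+18) s
T ≈ 61.53 s = 1.025 minutes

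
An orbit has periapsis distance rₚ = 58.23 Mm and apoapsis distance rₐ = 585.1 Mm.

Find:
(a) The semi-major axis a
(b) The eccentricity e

Convert to SI: rₚ = 58.23 Mm = 5.823e+07 m; rₐ = 585.1 Mm = 5.851e+08 m.
(a) a = (rₚ + rₐ) / 2 = (5.823e+07 + 5.851e+08) / 2 ≈ 3.217e+08 m = 321.7 Mm.
(b) e = (rₐ − rₚ) / (rₐ + rₚ) = (5.851e+08 − 5.823e+07) / (5.851e+08 + 5.823e+07) ≈ 0.819.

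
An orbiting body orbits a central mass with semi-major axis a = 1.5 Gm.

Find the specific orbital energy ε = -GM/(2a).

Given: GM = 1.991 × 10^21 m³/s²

Convert to SI: a = 1.5 Gm = 1.5e+09 m.
ε = −GM / (2a).
ε = −1.991e+21 / (2 · 1.5e+09) J/kg ≈ -6.637e+11 J/kg = -663.7 GJ/kg.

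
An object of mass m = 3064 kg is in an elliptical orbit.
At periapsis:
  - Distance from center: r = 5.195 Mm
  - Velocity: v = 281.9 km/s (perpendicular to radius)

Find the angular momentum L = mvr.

Convert to SI: r = 5.195 Mm = 5.195e+06 m; v = 281.9 km/s = 281900 m/s.
Since v is perpendicular to r, L = m · v · r.
L = 3064 · 281900 · 5.195e+06 kg·m²/s ≈ 4.487e+15 kg·m²/s.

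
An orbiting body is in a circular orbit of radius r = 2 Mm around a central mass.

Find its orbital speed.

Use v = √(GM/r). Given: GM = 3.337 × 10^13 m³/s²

Convert to SI: r = 2 Mm = 2e+06 m.
For a circular orbit, gravity supplies the centripetal force, so v = √(GM / r).
v = √(3.337e+13 / 2e+06) m/s ≈ 4085 m/s = 4.085 km/s.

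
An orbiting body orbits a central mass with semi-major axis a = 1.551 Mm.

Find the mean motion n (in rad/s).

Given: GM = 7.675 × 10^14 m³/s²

Convert to SI: a = 1.551 Mm = 1.551e+06 m.
n = √(GM / a³).
n = √(7.675e+14 / (1.551e+06)³) rad/s ≈ 0.01434 rad/s.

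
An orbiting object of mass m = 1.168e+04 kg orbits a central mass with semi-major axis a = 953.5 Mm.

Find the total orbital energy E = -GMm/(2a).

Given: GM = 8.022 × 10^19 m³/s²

Convert to SI: a = 953.5 Mm = 9.535e+08 m.
E = −GMm / (2a).
E = −8.022e+19 · 1.168e+04 / (2 · 9.535e+08) J ≈ -4.913e+14 J = -491.3 TJ.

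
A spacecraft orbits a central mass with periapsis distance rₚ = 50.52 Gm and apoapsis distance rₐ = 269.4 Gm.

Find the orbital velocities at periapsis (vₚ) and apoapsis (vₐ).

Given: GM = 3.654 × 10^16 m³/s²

Convert to SI: rₚ = 50.52 Gm = 5.052e+10 m; rₐ = 269.4 Gm = 2.694e+11 m.
Use the vis-viva equation v² = GM(2/r − 1/a) with a = (rₚ + rₐ)/2 = (5.052e+10 + 2.694e+11)/2 = 1.5996e+11 m.
vₚ = √(GM · (2/rₚ − 1/a)) = √(3.654e+16 · (2/5.052e+10 − 1/1.5996e+11)) m/s ≈ 1104 m/s = 1.104 km/s.
vₐ = √(GM · (2/rₐ − 1/a)) = √(3.654e+16 · (2/2.694e+11 − 1/1.5996e+11)) m/s ≈ 207 m/s = 207 m/s.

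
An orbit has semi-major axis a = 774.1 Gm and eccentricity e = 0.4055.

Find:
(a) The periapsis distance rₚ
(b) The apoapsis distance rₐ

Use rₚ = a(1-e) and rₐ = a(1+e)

Convert to SI: a = 774.1 Gm = 7.741e+11 m.
(a) rₚ = a(1 − e) = 7.741e+11 · (1 − 0.4055) = 7.741e+11 · 0.5945 ≈ 4.602e+11 m = 460.2 Gm.
(b) rₐ = a(1 + e) = 7.741e+11 · (1 + 0.4055) = 7.741e+11 · 1.4055 ≈ 1.088e+12 m = 1.088 Tm.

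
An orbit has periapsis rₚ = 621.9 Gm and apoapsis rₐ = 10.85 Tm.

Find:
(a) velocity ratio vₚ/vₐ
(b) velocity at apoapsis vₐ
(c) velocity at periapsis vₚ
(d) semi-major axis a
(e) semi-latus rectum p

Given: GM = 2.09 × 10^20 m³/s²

Convert to SI: rₚ = 621.9 Gm = 6.219e+11 m; rₐ = 10.85 Tm = 1.085e+13 m.
(a) Conservation of angular momentum (rₚvₚ = rₐvₐ) gives vₚ/vₐ = rₐ/rₚ = 1.085e+13/6.219e+11 ≈ 17.45
(b) With a = (rₚ + rₐ)/2 = 5.73595e+12 m, vₐ = √(GM (2/rₐ − 1/a)) = √(2.09e+20 · (2/1.085e+13 − 1/5.73595e+12)) m/s ≈ 1445 m/s
(c) With a = (rₚ + rₐ)/2 = 5.73595e+12 m, vₚ = √(GM (2/rₚ − 1/a)) = √(2.09e+20 · (2/6.219e+11 − 1/5.73595e+12)) m/s ≈ 2.521e+04 m/s
(d) a = (rₚ + rₐ)/2 = (6.219e+11 + 1.085e+13)/2 ≈ 5.736e+12 m
(e) From a = (rₚ + rₐ)/2 = 5.73595e+12 m and e = (rₐ − rₚ)/(rₐ + rₚ) = 0.891579, p = a(1 − e²) = 5.73595e+12 · (1 − (0.891579)²) ≈ 1.176e+12 m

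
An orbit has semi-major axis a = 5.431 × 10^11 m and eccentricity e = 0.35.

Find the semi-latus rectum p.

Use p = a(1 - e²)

p = a (1 − e²).
p = 5.431e+11 · (1 − (0.35)²) = 5.431e+11 · 0.8775 ≈ 4.766e+11 m = 4.766 × 10^11 m.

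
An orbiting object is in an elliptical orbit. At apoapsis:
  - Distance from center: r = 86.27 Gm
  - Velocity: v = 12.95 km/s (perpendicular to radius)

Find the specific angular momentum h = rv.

Convert to SI: r = 86.27 Gm = 8.627e+10 m; v = 12.95 km/s = 12950 m/s.
With v perpendicular to r, h = r · v.
h = 8.627e+10 · 12950 m²/s ≈ 1.117e+15 m²/s.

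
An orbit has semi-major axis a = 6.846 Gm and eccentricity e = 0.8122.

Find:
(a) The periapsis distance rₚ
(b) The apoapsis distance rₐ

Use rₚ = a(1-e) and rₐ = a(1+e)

Convert to SI: a = 6.846 Gm = 6.846e+09 m.
(a) rₚ = a(1 − e) = 6.846e+09 · (1 − 0.8122) = 6.846e+09 · 0.1878 ≈ 1.286e+09 m = 1.286 Gm.
(b) rₐ = a(1 + e) = 6.846e+09 · (1 + 0.8122) = 6.846e+09 · 1.8122 ≈ 1.241e+10 m = 12.41 Gm.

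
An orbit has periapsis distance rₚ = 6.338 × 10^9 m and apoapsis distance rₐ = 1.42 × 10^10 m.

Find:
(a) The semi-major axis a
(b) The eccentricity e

(a) a = (rₚ + rₐ) / 2 = (6.338e+09 + 1.42e+10) / 2 ≈ 1.027e+10 m = 1.027 × 10^10 m.
(b) e = (rₐ − rₚ) / (rₐ + rₚ) = (1.42e+10 − 6.338e+09) / (1.42e+10 + 6.338e+09) ≈ 0.3828.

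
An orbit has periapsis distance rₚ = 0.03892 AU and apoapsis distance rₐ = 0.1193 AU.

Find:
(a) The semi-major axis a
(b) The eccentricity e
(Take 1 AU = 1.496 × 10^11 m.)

Convert to SI: rₚ = 0.03892 AU = 5.82243e+09 m; rₐ = 0.1193 AU = 1.78473e+10 m.
(a) a = (rₚ + rₐ) / 2 = (5.82243e+09 + 1.78473e+10) / 2 ≈ 1.183e+10 m = 0.07911 AU.
(b) e = (rₐ − rₚ) / (rₐ + rₚ) = (1.78473e+10 − 5.82243e+09) / (1.78473e+10 + 5.82243e+09) ≈ 0.508.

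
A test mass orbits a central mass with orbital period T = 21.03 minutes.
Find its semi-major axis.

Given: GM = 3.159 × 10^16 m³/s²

Convert to SI: T = 21.03 minutes = 1261.8 s.
Invert Kepler's third law: a = (GM · T² / (4π²))^(1/3).
Substituting T = 1261.8 s and GM = 3.159e+16 m³/s²:
a = (3.159e+16 · (1261.8)² / (4π²))^(1/3) m
a ≈ 1.084e+07 m = 1.084 × 10^7 m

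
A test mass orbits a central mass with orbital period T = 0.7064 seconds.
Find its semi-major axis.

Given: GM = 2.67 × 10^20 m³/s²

Invert Kepler's third law: a = (GM · T² / (4π²))^(1/3).
Substituting T = 0.7064 s and GM = 2.67e+20 m³/s²:
a = (2.67e+20 · (0.7064)² / (4π²))^(1/3) m
a ≈ 1.5e+06 m = 1.5 Mm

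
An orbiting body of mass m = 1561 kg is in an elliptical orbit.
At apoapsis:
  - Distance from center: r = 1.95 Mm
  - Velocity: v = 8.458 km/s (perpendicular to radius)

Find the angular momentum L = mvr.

Convert to SI: r = 1.95 Mm = 1.95e+06 m; v = 8.458 km/s = 8458 m/s.
Since v is perpendicular to r, L = m · v · r.
L = 1561 · 8458 · 1.95e+06 kg·m²/s ≈ 2.575e+13 kg·m²/s.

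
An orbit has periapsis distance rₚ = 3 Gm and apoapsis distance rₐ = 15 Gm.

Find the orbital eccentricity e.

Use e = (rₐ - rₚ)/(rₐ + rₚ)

Convert to SI: rₚ = 3 Gm = 3e+09 m; rₐ = 15 Gm = 1.5e+10 m.
e = (rₐ − rₚ) / (rₐ + rₚ).
e = (1.5e+10 − 3e+09) / (1.5e+10 + 3e+09) = 1.2e+10 / 1.8e+10 ≈ 0.6667.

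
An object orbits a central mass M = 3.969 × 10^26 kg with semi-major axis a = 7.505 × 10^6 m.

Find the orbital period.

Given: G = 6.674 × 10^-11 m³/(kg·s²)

GM = G · M = 6.674e-11 · 3.969e+26 = 2.64891e+16 m³/s².
Kepler's third law: T = 2π √(a³ / GM).
Substituting a = 7.505e+06 m and GM = 2.64891e+16 m³/s²:
T = 2π √((7.505e+06)³ / 2.64891e+16) s
T ≈ 793.7 s = 13.23 minutes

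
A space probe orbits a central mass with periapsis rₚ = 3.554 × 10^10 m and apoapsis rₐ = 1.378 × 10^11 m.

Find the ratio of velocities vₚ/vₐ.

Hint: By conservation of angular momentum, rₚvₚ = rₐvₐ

Conservation of angular momentum gives rₚvₚ = rₐvₐ, so vₚ/vₐ = rₐ/rₚ.
vₚ/vₐ = 1.378e+11 / 3.554e+10 ≈ 3.877.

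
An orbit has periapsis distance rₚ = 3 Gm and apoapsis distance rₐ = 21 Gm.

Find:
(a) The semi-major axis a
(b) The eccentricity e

Convert to SI: rₚ = 3 Gm = 3e+09 m; rₐ = 21 Gm = 2.1e+10 m.
(a) a = (rₚ + rₐ) / 2 = (3e+09 + 2.1e+10) / 2 ≈ 1.2e+10 m = 12 Gm.
(b) e = (rₐ − rₚ) / (rₐ + rₚ) = (2.1e+10 − 3e+09) / (2.1e+10 + 3e+09) ≈ 0.75.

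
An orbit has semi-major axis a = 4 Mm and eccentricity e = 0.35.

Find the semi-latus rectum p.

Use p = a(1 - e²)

Convert to SI: a = 4 Mm = 4e+06 m.
p = a (1 − e²).
p = 4e+06 · (1 − (0.35)²) = 4e+06 · 0.8775 ≈ 3.51e+06 m = 3.51 Mm.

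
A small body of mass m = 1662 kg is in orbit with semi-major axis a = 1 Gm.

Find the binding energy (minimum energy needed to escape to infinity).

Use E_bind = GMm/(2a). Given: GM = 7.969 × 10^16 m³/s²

Convert to SI: a = 1 Gm = 1e+09 m.
Total orbital energy is E = −GMm/(2a); binding energy is E_bind = −E = GMm/(2a).
E_bind = 7.969e+16 · 1662 / (2 · 1e+09) J ≈ 6.622e+10 J = 66.22 GJ.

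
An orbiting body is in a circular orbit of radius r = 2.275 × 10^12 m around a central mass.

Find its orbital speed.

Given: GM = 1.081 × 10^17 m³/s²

For a circular orbit, gravity supplies the centripetal force, so v = √(GM / r).
v = √(1.081e+17 / 2.275e+12) m/s ≈ 218 m/s = 218 m/s.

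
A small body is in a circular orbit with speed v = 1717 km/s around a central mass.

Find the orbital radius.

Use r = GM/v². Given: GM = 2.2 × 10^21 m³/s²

Convert to SI: v = 1717 km/s = 1.717e+06 m/s.
For a circular orbit, v² = GM / r, so r = GM / v².
r = 2.2e+21 / (1.717e+06)² m ≈ 7.462e+08 m = 7.462 × 10^8 m.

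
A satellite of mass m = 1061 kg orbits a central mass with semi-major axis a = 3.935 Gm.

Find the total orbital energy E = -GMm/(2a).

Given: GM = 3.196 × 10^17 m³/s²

Convert to SI: a = 3.935 Gm = 3.935e+09 m.
E = −GMm / (2a).
E = −3.196e+17 · 1061 / (2 · 3.935e+09) J ≈ -4.309e+10 J = -43.09 GJ.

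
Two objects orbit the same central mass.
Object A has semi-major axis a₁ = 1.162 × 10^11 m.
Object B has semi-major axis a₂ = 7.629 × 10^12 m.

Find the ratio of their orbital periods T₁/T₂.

From Kepler's third law, (T₁/T₂)² = (a₁/a₂)³, so T₁/T₂ = (a₁/a₂)^(3/2).
a₁/a₂ = 1.162e+11 / 7.629e+12 = 0.0152314.
T₁/T₂ = (0.0152314)^(3/2) ≈ 0.00188.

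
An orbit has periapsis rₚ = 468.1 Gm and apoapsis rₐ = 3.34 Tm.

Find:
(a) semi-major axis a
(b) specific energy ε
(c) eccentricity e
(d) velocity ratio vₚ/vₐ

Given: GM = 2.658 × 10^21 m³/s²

Convert to SI: rₚ = 468.1 Gm = 4.681e+11 m; rₐ = 3.34 Tm = 3.34e+12 m.
(a) a = (rₚ + rₐ)/2 = (4.681e+11 + 3.34e+12)/2 ≈ 1.904e+12 m
(b) With a = (rₚ + rₐ)/2 = 1.90405e+12 m, ε = −GM/(2a) = −2.658e+21/(2 · 1.90405e+12) J/kg ≈ -6.98e+08 J/kg
(c) e = (rₐ − rₚ)/(rₐ + rₚ) = (3.34e+12 − 4.681e+11)/(3.34e+12 + 4.681e+11) ≈ 0.7542
(d) Conservation of angular momentum (rₚvₚ = rₐvₐ) gives vₚ/vₐ = rₐ/rₚ = 3.34e+12/4.681e+11 ≈ 7.135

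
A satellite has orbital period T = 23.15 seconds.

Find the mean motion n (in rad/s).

n = 2π / T.
n = 2π / 23.15 s ≈ 0.2714 rad/s.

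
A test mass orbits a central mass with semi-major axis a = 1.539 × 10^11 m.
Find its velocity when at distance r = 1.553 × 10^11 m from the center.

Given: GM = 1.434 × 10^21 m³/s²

Vis-viva: v = √(GM · (2/r − 1/a)).
2/r − 1/a = 2/1.553e+11 − 1/1.539e+11 = 6.38057e-12 m⁻¹.
v = √(1.434e+21 · 6.38057e-12) m/s ≈ 9.565e+04 m/s = 95.65 km/s.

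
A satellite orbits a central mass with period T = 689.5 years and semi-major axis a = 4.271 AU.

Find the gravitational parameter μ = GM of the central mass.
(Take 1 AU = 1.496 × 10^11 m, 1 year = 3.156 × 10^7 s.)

Convert to SI: T = 689.5 years = 2.17606e+10 s; a = 4.271 AU = 6.38942e+11 m.
GM = 4π² · a³ / T².
GM = 4π² · (6.38942e+11)³ / (2.17606e+10)² m³/s² ≈ 2.175e+16 m³/s² = 2.175 × 10^16 m³/s².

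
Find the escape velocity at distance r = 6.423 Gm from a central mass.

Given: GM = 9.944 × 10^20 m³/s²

Convert to SI: r = 6.423 Gm = 6.423e+09 m.
Escape velocity comes from setting total energy to zero: ½v² − GM/r = 0 ⇒ v_esc = √(2GM / r).
v_esc = √(2 · 9.944e+20 / 6.423e+09) m/s ≈ 5.565e+05 m/s = 556.5 km/s.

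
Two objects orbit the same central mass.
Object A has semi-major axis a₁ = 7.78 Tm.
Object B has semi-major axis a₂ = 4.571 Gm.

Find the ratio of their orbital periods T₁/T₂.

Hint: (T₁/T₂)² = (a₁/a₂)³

Convert to SI: a₁ = 7.78 Tm = 7.78e+12 m; a₂ = 4.571 Gm = 4.571e+09 m.
From Kepler's third law, (T₁/T₂)² = (a₁/a₂)³, so T₁/T₂ = (a₁/a₂)^(3/2).
a₁/a₂ = 7.78e+12 / 4.571e+09 = 1702.03.
T₁/T₂ = (1702.03)^(3/2) ≈ 7.022e+04.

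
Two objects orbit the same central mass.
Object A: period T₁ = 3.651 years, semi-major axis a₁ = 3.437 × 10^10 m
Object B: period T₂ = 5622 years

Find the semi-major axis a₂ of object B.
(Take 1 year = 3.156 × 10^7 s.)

Convert to SI: T₁ = 3.651 years = 1.15226e+08 s; T₂ = 5622 years = 1.7743e+11 s.
Kepler's third law: (T₁/T₂)² = (a₁/a₂)³ ⇒ a₂ = a₁ · (T₂/T₁)^(2/3).
T₂/T₁ = 1.7743e+11 / 1.15226e+08 = 1539.85.
a₂ = 3.437e+10 · (1539.85)^(2/3) m ≈ 4.583e+12 m = 4.583 × 10^12 m.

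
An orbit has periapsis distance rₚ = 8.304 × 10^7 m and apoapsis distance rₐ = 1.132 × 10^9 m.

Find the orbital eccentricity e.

e = (rₐ − rₚ) / (rₐ + rₚ).
e = (1.132e+09 − 8.304e+07) / (1.132e+09 + 8.304e+07) = 1.04896e+09 / 1.21504e+09 ≈ 0.8633.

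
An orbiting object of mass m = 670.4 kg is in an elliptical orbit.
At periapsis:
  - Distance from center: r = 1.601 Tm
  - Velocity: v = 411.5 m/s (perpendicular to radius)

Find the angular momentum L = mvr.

Convert to SI: r = 1.601 Tm = 1.601e+12 m.
Since v is perpendicular to r, L = m · v · r.
L = 670.4 · 411.5 · 1.601e+12 kg·m²/s ≈ 4.417e+17 kg·m²/s.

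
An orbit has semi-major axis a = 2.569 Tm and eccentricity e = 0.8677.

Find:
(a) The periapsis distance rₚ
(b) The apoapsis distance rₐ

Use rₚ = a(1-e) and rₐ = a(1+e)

Convert to SI: a = 2.569 Tm = 2.569e+12 m.
(a) rₚ = a(1 − e) = 2.569e+12 · (1 − 0.8677) = 2.569e+12 · 0.1323 ≈ 3.399e+11 m = 339.9 Gm.
(b) rₐ = a(1 + e) = 2.569e+12 · (1 + 0.8677) = 2.569e+12 · 1.8677 ≈ 4.798e+12 m = 4.798 Tm.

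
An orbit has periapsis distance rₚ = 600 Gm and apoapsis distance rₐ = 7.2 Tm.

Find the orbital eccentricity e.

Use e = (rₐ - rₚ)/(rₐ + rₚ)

Convert to SI: rₚ = 600 Gm = 6e+11 m; rₐ = 7.2 Tm = 7.2e+12 m.
e = (rₐ − rₚ) / (rₐ + rₚ).
e = (7.2e+12 − 6e+11) / (7.2e+12 + 6e+11) = 6.6e+12 / 7.8e+12 ≈ 0.8462.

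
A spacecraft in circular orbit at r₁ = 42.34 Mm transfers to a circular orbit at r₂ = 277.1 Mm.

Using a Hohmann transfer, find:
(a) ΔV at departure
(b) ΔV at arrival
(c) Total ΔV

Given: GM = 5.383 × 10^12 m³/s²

Convert to SI: r₁ = 42.34 Mm = 4.234e+07 m; r₂ = 277.1 Mm = 2.771e+08 m.
Transfer semi-major axis: a_t = (r₁ + r₂)/2 = (4.234e+07 + 2.771e+08)/2 = 1.5972e+08 m.
Circular speeds: v₁ = √(GM/r₁) = 356.563 m/s, v₂ = √(GM/r₂) = 139.378 m/s.
Transfer speeds (vis-viva v² = GM(2/r − 1/a_t)): v₁ᵗ = 469.651 m/s, v₂ᵗ = 71.7612 m/s.
(a) ΔV₁ = |v₁ᵗ − v₁| ≈ 113.1 m/s = 113.1 m/s.
(b) ΔV₂ = |v₂ − v₂ᵗ| ≈ 67.62 m/s = 67.62 m/s.
(c) ΔV_total = ΔV₁ + ΔV₂ ≈ 180.7 m/s = 180.7 m/s.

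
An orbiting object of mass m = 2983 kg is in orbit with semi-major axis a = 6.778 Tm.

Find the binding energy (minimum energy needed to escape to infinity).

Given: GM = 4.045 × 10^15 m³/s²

Convert to SI: a = 6.778 Tm = 6.778e+12 m.
Total orbital energy is E = −GMm/(2a); binding energy is E_bind = −E = GMm/(2a).
E_bind = 4.045e+15 · 2983 / (2 · 6.778e+12) J ≈ 8.901e+05 J = 890.1 kJ.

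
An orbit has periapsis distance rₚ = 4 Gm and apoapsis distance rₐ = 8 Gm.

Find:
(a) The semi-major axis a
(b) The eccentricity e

Convert to SI: rₚ = 4 Gm = 4e+09 m; rₐ = 8 Gm = 8e+09 m.
(a) a = (rₚ + rₐ) / 2 = (4e+09 + 8e+09) / 2 ≈ 6e+09 m = 6 Gm.
(b) e = (rₐ − rₚ) / (rₐ + rₚ) = (8e+09 − 4e+09) / (8e+09 + 4e+09) ≈ 0.3333.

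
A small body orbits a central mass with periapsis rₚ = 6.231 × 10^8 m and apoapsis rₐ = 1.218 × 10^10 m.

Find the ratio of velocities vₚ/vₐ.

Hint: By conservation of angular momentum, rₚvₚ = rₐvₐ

Conservation of angular momentum gives rₚvₚ = rₐvₐ, so vₚ/vₐ = rₐ/rₚ.
vₚ/vₐ = 1.218e+10 / 6.231e+08 ≈ 19.55.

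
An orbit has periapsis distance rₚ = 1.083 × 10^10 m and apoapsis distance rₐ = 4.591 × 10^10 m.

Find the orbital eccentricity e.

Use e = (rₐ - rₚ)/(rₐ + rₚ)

e = (rₐ − rₚ) / (rₐ + rₚ).
e = (4.591e+10 − 1.083e+10) / (4.591e+10 + 1.083e+10) = 3.508e+10 / 5.674e+10 ≈ 0.6183.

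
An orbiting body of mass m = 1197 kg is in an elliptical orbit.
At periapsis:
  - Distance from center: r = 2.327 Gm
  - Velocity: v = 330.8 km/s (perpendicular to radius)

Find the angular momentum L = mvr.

Convert to SI: r = 2.327 Gm = 2.327e+09 m; v = 330.8 km/s = 330800 m/s.
Since v is perpendicular to r, L = m · v · r.
L = 1197 · 330800 · 2.327e+09 kg·m²/s ≈ 9.214e+17 kg·m²/s.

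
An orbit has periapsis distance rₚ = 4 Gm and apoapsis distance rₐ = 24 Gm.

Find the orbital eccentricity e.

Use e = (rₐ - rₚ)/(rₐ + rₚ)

Convert to SI: rₚ = 4 Gm = 4e+09 m; rₐ = 24 Gm = 2.4e+10 m.
e = (rₐ − rₚ) / (rₐ + rₚ).
e = (2.4e+10 − 4e+09) / (2.4e+10 + 4e+09) = 2e+10 / 2.8e+10 ≈ 0.7143.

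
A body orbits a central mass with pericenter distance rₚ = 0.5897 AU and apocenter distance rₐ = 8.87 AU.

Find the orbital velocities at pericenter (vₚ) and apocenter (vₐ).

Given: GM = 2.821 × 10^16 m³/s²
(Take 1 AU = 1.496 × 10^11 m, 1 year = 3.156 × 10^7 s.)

Convert to SI: rₚ = 0.5897 AU = 8.82191e+10 m; rₐ = 8.87 AU = 1.32695e+12 m.
Use the vis-viva equation v² = GM(2/r − 1/a) with a = (rₚ + rₐ)/2 = (8.82191e+10 + 1.32695e+12)/2 = 7.07586e+11 m.
vₚ = √(GM · (2/rₚ − 1/a)) = √(2.821e+16 · (2/8.82191e+10 − 1/7.07586e+11)) m/s ≈ 774.4 m/s = 0.1634 AU/year.
vₐ = √(GM · (2/rₐ − 1/a)) = √(2.821e+16 · (2/1.32695e+12 − 1/7.07586e+11)) m/s ≈ 51.48 m/s = 0.01086 AU/year.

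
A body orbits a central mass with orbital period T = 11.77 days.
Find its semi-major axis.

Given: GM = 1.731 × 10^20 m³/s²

Convert to SI: T = 11.77 days = 1.01693e+06 s.
Invert Kepler's third law: a = (GM · T² / (4π²))^(1/3).
Substituting T = 1.01693e+06 s and GM = 1.731e+20 m³/s²:
a = (1.731e+20 · (1.01693e+06)² / (4π²))^(1/3) m
a ≈ 1.655e+10 m = 1.655 × 10^10 m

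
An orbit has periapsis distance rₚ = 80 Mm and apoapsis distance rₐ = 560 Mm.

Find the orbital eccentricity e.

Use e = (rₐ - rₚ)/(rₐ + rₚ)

Convert to SI: rₚ = 80 Mm = 8e+07 m; rₐ = 560 Mm = 5.6e+08 m.
e = (rₐ − rₚ) / (rₐ + rₚ).
e = (5.6e+08 − 8e+07) / (5.6e+08 + 8e+07) = 4.8e+08 / 6.4e+08 ≈ 0.75.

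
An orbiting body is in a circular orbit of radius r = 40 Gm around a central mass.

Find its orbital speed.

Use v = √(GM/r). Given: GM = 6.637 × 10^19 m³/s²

Convert to SI: r = 40 Gm = 4e+10 m.
For a circular orbit, gravity supplies the centripetal force, so v = √(GM / r).
v = √(6.637e+19 / 4e+10) m/s ≈ 4.073e+04 m/s = 40.73 km/s.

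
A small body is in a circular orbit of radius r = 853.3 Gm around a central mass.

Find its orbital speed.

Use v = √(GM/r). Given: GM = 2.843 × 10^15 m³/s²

Convert to SI: r = 853.3 Gm = 8.533e+11 m.
For a circular orbit, gravity supplies the centripetal force, so v = √(GM / r).
v = √(2.843e+15 / 8.533e+11) m/s ≈ 57.72 m/s = 57.72 m/s.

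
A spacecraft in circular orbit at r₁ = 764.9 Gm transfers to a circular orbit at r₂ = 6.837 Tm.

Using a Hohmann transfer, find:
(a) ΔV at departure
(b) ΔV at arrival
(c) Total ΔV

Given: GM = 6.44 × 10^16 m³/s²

Convert to SI: r₁ = 764.9 Gm = 7.649e+11 m; r₂ = 6.837 Tm = 6.837e+12 m.
Transfer semi-major axis: a_t = (r₁ + r₂)/2 = (7.649e+11 + 6.837e+12)/2 = 3.80095e+12 m.
Circular speeds: v₁ = √(GM/r₁) = 290.162 m/s, v₂ = √(GM/r₂) = 97.0533 m/s.
Transfer speeds (vis-viva v² = GM(2/r − 1/a_t)): v₁ᵗ = 389.159 m/s, v₂ᵗ = 43.5378 m/s.
(a) ΔV₁ = |v₁ᵗ − v₁| ≈ 99 m/s = 99 m/s.
(b) ΔV₂ = |v₂ − v₂ᵗ| ≈ 53.52 m/s = 53.52 m/s.
(c) ΔV_total = ΔV₁ + ΔV₂ ≈ 152.5 m/s = 152.5 m/s.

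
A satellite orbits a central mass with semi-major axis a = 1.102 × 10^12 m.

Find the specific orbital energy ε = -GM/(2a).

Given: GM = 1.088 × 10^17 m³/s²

ε = −GM / (2a).
ε = −1.088e+17 / (2 · 1.102e+12) J/kg ≈ -4.936e+04 J/kg = -49.36 kJ/kg.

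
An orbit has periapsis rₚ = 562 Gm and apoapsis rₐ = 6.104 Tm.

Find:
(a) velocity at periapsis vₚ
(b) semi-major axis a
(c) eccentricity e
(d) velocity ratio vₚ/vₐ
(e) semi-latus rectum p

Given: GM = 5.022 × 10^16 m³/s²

Convert to SI: rₚ = 562 Gm = 5.62e+11 m; rₐ = 6.104 Tm = 6.104e+12 m.
(a) With a = (rₚ + rₐ)/2 = 3.333e+12 m, vₚ = √(GM (2/rₚ − 1/a)) = √(5.022e+16 · (2/5.62e+11 − 1/3.333e+12)) m/s ≈ 404.5 m/s
(b) a = (rₚ + rₐ)/2 = (5.62e+11 + 6.104e+12)/2 ≈ 3.333e+12 m
(c) e = (rₐ − rₚ)/(rₐ + rₚ) = (6.104e+12 − 5.62e+11)/(6.104e+12 + 5.62e+11) ≈ 0.8314
(d) Conservation of angular momentum (rₚvₚ = rₐvₐ) gives vₚ/vₐ = rₐ/rₚ = 6.104e+12/5.62e+11 ≈ 10.86
(e) From a = (rₚ + rₐ)/2 = 3.333e+12 m and e = (rₐ − rₚ)/(rₐ + rₚ) = 0.831383, p = a(1 − e²) = 3.333e+12 · (1 − (0.831383)²) ≈ 1.029e+12 m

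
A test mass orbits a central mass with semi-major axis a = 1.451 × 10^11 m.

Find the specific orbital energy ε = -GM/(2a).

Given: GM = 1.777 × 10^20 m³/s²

ε = −GM / (2a).
ε = −1.777e+20 / (2 · 1.451e+11) J/kg ≈ -6.123e+08 J/kg = -612.3 MJ/kg.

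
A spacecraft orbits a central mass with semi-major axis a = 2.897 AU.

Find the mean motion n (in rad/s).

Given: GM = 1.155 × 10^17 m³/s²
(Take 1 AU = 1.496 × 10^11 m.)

Convert to SI: a = 2.897 AU = 4.33391e+11 m.
n = √(GM / a³).
n = √(1.155e+17 / (4.33391e+11)³) rad/s ≈ 1.191e-09 rad/s.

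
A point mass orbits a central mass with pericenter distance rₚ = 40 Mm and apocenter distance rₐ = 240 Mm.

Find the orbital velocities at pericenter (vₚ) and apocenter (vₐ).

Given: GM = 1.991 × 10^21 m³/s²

Convert to SI: rₚ = 40 Mm = 4e+07 m; rₐ = 240 Mm = 2.4e+08 m.
Use the vis-viva equation v² = GM(2/r − 1/a) with a = (rₚ + rₐ)/2 = (4e+07 + 2.4e+08)/2 = 1.4e+08 m.
vₚ = √(GM · (2/rₚ − 1/a)) = √(1.991e+21 · (2/4e+07 − 1/1.4e+08)) m/s ≈ 9.237e+06 m/s = 9237 km/s.
vₐ = √(GM · (2/rₐ − 1/a)) = √(1.991e+21 · (2/2.4e+08 − 1/1.4e+08)) m/s ≈ 1.54e+06 m/s = 1540 km/s.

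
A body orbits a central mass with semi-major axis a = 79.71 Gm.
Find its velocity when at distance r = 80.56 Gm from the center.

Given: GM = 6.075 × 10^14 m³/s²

Convert to SI: a = 79.71 Gm = 7.971e+10 m; r = 80.56 Gm = 8.056e+10 m.
Vis-viva: v = √(GM · (2/r − 1/a)).
2/r − 1/a = 2/8.056e+10 − 1/7.971e+10 = 1.22807e-11 m⁻¹.
v = √(6.075e+14 · 1.22807e-11) m/s ≈ 86.37 m/s = 86.37 m/s.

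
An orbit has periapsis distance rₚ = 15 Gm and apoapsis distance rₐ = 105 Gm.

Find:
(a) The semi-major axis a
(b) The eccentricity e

Convert to SI: rₚ = 15 Gm = 1.5e+10 m; rₐ = 105 Gm = 1.05e+11 m.
(a) a = (rₚ + rₐ) / 2 = (1.5e+10 + 1.05e+11) / 2 ≈ 6e+10 m = 60 Gm.
(b) e = (rₐ − rₚ) / (rₐ + rₚ) = (1.05e+11 − 1.5e+10) / (1.05e+11 + 1.5e+10) ≈ 0.75.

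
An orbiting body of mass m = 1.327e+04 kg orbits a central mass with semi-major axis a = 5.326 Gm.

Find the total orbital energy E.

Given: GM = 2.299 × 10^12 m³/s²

Convert to SI: a = 5.326 Gm = 5.326e+09 m.
E = −GMm / (2a).
E = −2.299e+12 · 1.327e+04 / (2 · 5.326e+09) J ≈ -2.864e+06 J = -2.864 MJ.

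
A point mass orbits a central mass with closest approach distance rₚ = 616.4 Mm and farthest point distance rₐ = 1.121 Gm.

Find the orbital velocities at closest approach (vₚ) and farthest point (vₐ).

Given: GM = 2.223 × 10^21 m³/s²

Convert to SI: rₚ = 616.4 Mm = 6.164e+08 m; rₐ = 1.121 Gm = 1.121e+09 m.
Use the vis-viva equation v² = GM(2/r − 1/a) with a = (rₚ + rₐ)/2 = (6.164e+08 + 1.121e+09)/2 = 8.687e+08 m.
vₚ = √(GM · (2/rₚ − 1/a)) = √(2.223e+21 · (2/6.164e+08 − 1/8.687e+08)) m/s ≈ 2.157e+06 m/s = 2157 km/s.
vₐ = √(GM · (2/rₐ − 1/a)) = √(2.223e+21 · (2/1.121e+09 − 1/8.687e+08)) m/s ≈ 1.186e+06 m/s = 1186 km/s.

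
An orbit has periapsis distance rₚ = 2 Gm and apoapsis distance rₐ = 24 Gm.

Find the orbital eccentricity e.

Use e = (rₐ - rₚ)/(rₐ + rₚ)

Convert to SI: rₚ = 2 Gm = 2e+09 m; rₐ = 24 Gm = 2.4e+10 m.
e = (rₐ − rₚ) / (rₐ + rₚ).
e = (2.4e+10 − 2e+09) / (2.4e+10 + 2e+09) = 2.2e+10 / 2.6e+10 ≈ 0.8462.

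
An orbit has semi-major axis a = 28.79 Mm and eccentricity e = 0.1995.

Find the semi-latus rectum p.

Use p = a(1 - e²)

Convert to SI: a = 28.79 Mm = 2.879e+07 m.
p = a (1 − e²).
p = 2.879e+07 · (1 − (0.1995)²) = 2.879e+07 · 0.9602 ≈ 2.764e+07 m = 27.64 Mm.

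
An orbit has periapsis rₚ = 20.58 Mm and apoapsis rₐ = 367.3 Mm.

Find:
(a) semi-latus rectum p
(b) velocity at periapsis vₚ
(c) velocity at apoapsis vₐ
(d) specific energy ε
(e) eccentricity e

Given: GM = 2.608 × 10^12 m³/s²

Convert to SI: rₚ = 20.58 Mm = 2.058e+07 m; rₐ = 367.3 Mm = 3.673e+08 m.
(a) From a = (rₚ + rₐ)/2 = 1.9394e+08 m and e = (rₐ − rₚ)/(rₐ + rₚ) = 0.893885, p = a(1 − e²) = 1.9394e+08 · (1 − (0.893885)²) ≈ 3.898e+07 m
(b) With a = (rₚ + rₐ)/2 = 1.9394e+08 m, vₚ = √(GM (2/rₚ − 1/a)) = √(2.608e+12 · (2/2.058e+07 − 1/1.9394e+08)) m/s ≈ 489.9 m/s
(c) With a = (rₚ + rₐ)/2 = 1.9394e+08 m, vₐ = √(GM (2/rₐ − 1/a)) = √(2.608e+12 · (2/3.673e+08 − 1/1.9394e+08)) m/s ≈ 27.45 m/s
(d) With a = (rₚ + rₐ)/2 = 1.9394e+08 m, ε = −GM/(2a) = −2.608e+12/(2 · 1.9394e+08) J/kg ≈ -6724 J/kg
(e) e = (rₐ − rₚ)/(rₐ + rₚ) = (3.673e+08 − 2.058e+07)/(3.673e+08 + 2.058e+07) ≈ 0.8939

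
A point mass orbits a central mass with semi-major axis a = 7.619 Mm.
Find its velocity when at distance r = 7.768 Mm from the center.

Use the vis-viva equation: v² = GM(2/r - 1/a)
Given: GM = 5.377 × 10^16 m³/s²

Convert to SI: a = 7.619 Mm = 7.619e+06 m; r = 7.768 Mm = 7.768e+06 m.
Vis-viva: v = √(GM · (2/r − 1/a)).
2/r − 1/a = 2/7.768e+06 − 1/7.619e+06 = 1.26216e-07 m⁻¹.
v = √(5.377e+16 · 1.26216e-07) m/s ≈ 8.238e+04 m/s = 82.38 km/s.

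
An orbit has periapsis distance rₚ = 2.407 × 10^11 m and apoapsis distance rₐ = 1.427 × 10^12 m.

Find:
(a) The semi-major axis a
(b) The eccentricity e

(a) a = (rₚ + rₐ) / 2 = (2.407e+11 + 1.427e+12) / 2 ≈ 8.338e+11 m = 8.338 × 10^11 m.
(b) e = (rₐ − rₚ) / (rₐ + rₚ) = (1.427e+12 − 2.407e+11) / (1.427e+12 + 2.407e+11) ≈ 0.7113.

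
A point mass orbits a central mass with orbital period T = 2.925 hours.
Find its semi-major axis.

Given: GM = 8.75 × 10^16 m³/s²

Convert to SI: T = 2.925 hours = 10530 s.
Invert Kepler's third law: a = (GM · T² / (4π²))^(1/3).
Substituting T = 10530 s and GM = 8.75e+16 m³/s²:
a = (8.75e+16 · (10530)² / (4π²))^(1/3) m
a ≈ 6.264e+07 m = 62.64 Mm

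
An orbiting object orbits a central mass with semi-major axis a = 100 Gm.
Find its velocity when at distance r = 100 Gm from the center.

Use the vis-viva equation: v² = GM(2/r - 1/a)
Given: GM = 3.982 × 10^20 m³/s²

Convert to SI: a = 100 Gm = 1e+11 m; r = 100 Gm = 1e+11 m.
Vis-viva: v = √(GM · (2/r − 1/a)).
2/r − 1/a = 2/1e+11 − 1/1e+11 = 1e-11 m⁻¹.
v = √(3.982e+20 · 1e-11) m/s ≈ 6.31e+04 m/s = 63.1 km/s.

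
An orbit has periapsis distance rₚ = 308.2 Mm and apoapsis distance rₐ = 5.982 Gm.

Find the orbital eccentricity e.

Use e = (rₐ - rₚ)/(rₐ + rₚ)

Convert to SI: rₚ = 308.2 Mm = 3.082e+08 m; rₐ = 5.982 Gm = 5.982e+09 m.
e = (rₐ − rₚ) / (rₐ + rₚ).
e = (5.982e+09 − 3.082e+08) / (5.982e+09 + 3.082e+08) = 5.6738e+09 / 6.2902e+09 ≈ 0.902.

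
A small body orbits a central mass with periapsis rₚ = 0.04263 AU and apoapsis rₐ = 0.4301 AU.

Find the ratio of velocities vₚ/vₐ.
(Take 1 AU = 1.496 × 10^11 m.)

Convert to SI: rₚ = 0.04263 AU = 6.37745e+09 m; rₐ = 0.4301 AU = 6.4343e+10 m.
Conservation of angular momentum gives rₚvₚ = rₐvₐ, so vₚ/vₐ = rₐ/rₚ.
vₚ/vₐ = 6.4343e+10 / 6.37745e+09 ≈ 10.09.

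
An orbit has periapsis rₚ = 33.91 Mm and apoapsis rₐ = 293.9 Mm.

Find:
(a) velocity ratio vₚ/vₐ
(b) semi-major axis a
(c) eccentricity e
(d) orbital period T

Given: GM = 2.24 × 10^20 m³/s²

Convert to SI: rₚ = 33.91 Mm = 3.391e+07 m; rₐ = 293.9 Mm = 2.939e+08 m.
(a) Conservation of angular momentum (rₚvₚ = rₐvₐ) gives vₚ/vₐ = rₐ/rₚ = 2.939e+08/3.391e+07 ≈ 8.667
(b) a = (rₚ + rₐ)/2 = (3.391e+07 + 2.939e+08)/2 ≈ 1.639e+08 m
(c) e = (rₐ − rₚ)/(rₐ + rₚ) = (2.939e+08 − 3.391e+07)/(2.939e+08 + 3.391e+07) ≈ 0.7931
(d) With a = (rₚ + rₐ)/2 = 1.63905e+08 m, T = 2π √(a³/GM) = 2π √((1.63905e+08)³/2.24e+20) s ≈ 880.9 s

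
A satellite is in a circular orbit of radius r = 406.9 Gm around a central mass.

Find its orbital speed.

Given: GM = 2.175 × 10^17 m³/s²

Convert to SI: r = 406.9 Gm = 4.069e+11 m.
For a circular orbit, gravity supplies the centripetal force, so v = √(GM / r).
v = √(2.175e+17 / 4.069e+11) m/s ≈ 731.1 m/s = 731.1 m/s.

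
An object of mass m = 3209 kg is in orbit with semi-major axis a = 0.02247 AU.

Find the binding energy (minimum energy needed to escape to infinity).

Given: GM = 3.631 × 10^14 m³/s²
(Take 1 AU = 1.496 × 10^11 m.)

Convert to SI: a = 0.02247 AU = 3.36151e+09 m.
Total orbital energy is E = −GMm/(2a); binding energy is E_bind = −E = GMm/(2a).
E_bind = 3.631e+14 · 3209 / (2 · 3.36151e+09) J ≈ 1.733e+08 J = 173.3 MJ.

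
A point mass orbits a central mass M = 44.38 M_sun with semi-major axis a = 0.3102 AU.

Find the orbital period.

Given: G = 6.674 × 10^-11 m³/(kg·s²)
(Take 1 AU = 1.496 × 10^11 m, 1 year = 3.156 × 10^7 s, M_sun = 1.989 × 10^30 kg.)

Convert to SI: a = 0.3102 AU = 4.64059e+10 m; M = 44.38 M_sun = 8.82718e+31 kg.
GM = G · M = 6.674e-11 · 8.82718e+31 = 5.89126e+21 m³/s².
Kepler's third law: T = 2π √(a³ / GM).
Substituting a = 4.64059e+10 m and GM = 5.89126e+21 m³/s²:
T = 2π √((4.64059e+10)³ / 5.89126e+21) s
T ≈ 8.183e+05 s = 0.02593 years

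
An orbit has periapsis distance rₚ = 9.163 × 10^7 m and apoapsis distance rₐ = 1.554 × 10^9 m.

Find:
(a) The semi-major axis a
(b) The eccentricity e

(a) a = (rₚ + rₐ) / 2 = (9.163e+07 + 1.554e+09) / 2 ≈ 8.228e+08 m = 8.228 × 10^8 m.
(b) e = (rₐ − rₚ) / (rₐ + rₚ) = (1.554e+09 − 9.163e+07) / (1.554e+09 + 9.163e+07) ≈ 0.8886.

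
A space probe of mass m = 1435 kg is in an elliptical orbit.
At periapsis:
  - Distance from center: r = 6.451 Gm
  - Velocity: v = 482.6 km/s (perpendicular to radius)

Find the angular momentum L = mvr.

Convert to SI: r = 6.451 Gm = 6.451e+09 m; v = 482.6 km/s = 482600 m/s.
Since v is perpendicular to r, L = m · v · r.
L = 1435 · 482600 · 6.451e+09 kg·m²/s ≈ 4.468e+18 kg·m²/s.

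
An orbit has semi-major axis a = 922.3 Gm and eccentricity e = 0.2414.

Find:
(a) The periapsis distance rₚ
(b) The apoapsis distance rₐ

Convert to SI: a = 922.3 Gm = 9.223e+11 m.
(a) rₚ = a(1 − e) = 9.223e+11 · (1 − 0.2414) = 9.223e+11 · 0.7586 ≈ 6.997e+11 m = 699.7 Gm.
(b) rₐ = a(1 + e) = 9.223e+11 · (1 + 0.2414) = 9.223e+11 · 1.2414 ≈ 1.145e+12 m = 1.145 Tm.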